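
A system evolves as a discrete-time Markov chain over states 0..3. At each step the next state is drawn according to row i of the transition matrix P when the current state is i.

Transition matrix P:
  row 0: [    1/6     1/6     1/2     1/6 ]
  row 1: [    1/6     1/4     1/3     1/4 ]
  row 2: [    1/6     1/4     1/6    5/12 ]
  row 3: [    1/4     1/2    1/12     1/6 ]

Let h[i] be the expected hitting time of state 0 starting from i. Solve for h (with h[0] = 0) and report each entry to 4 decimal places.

First-step conditioning: h[0] = 0; for i ≠ 0, h[i] = 1 + Σ_k P[i][k]·h[k].
  h[1] = 1 + 1/4·h[1] + 1/3·h[2] + 1/4·h[3]
  h[2] = 1 + 1/4·h[1] + 1/6·h[2] + 5/12·h[3]
  h[3] = 1 + 1/2·h[1] + 1/12·h[2] + 1/6·h[3]
Solving the 3×3 linear system over states ≠ 0 gives exactly h = [0, 376/71, 372/71, 348/71] (h[0] = 0 is the target).

h = [0.0000, 5.2958, 5.2394, 4.9014]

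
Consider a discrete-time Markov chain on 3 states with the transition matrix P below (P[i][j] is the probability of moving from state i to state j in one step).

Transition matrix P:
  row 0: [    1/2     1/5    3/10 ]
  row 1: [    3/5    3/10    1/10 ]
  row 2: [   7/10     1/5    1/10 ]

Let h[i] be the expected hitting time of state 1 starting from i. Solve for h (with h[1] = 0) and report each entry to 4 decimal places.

First-step conditioning: h[1] = 0; for i ≠ 1, h[i] = 1 + Σ_k P[i][k]·h[k].
  h[0] = 1 + 1/2·h[0] + 3/10·h[2]
  h[2] = 1 + 7/10·h[0] + 1/10·h[2]
Solving the 2×2 linear system over states ≠ 1 gives exactly h = [5, 0, 5] (h[1] = 0 is the target).

h = [5.0000, 0.0000, 5.0000]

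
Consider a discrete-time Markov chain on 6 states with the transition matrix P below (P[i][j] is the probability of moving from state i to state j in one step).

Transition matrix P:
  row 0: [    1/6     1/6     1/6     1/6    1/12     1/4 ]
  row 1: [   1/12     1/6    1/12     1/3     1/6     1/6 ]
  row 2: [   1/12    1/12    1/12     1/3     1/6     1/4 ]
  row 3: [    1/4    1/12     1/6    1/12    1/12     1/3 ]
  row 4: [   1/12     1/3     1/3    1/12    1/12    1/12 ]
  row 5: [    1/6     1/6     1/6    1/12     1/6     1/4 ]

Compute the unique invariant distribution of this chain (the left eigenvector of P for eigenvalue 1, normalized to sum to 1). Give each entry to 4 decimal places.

π = [0.1437, 0.1601, 0.1614, 0.1757, 0.1293, 0.2298]

Balance equations π_j = Σ_i π_i·P[i][j]:
  π_0 = 1/6·π_0 + 1/12·π_1 + 1/12·π_2 + 1/4·π_3 + 1/12·π_4 + 1/6·π_5
  π_1 = 1/6·π_0 + 1/6·π_1 + 1/12·π_2 + 1/12·π_3 + 1/3·π_4 + 1/6·π_5
  π_2 = 1/6·π_0 + 1/12·π_1 + 1/12·π_2 + 1/6·π_3 + 1/3·π_4 + 1/6·π_5
  π_3 = 1/6·π_0 + 1/3·π_1 + 1/3·π_2 + 1/12·π_3 + 1/12·π_4 + 1/12·π_5
  π_4 = 1/12·π_0 + 1/6·π_1 + 1/6·π_2 + 1/12·π_3 + 1/12·π_4 + 1/6·π_5
  normalize: π_0 + π_1 + π_2 + π_3 + π_4 + π_5 = 1
Solving the linear system gives exactly π = [4208/29275, 375/2342, 9451/58550, 10287/58550, 7569/58550, 6726/29275].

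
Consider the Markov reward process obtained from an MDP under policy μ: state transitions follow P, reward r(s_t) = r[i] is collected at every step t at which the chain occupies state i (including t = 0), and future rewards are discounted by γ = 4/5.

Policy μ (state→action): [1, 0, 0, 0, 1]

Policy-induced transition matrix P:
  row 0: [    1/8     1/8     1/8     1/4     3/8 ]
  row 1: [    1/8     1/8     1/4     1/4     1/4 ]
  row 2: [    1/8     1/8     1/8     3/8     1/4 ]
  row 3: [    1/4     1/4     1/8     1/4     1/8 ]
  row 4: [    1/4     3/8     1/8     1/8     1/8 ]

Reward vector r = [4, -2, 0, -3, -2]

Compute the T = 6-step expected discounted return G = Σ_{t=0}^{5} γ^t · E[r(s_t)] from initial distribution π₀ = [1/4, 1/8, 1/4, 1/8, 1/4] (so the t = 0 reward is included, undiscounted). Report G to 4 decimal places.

t=0: π = [0.2500, 0.1250, 0.2500, 0.1250, 0.2500], E[r] = -0.1250, γ^t·E[r] = -0.125000, running G = -0.125000
t=1: π = [0.1719, 0.2031, 0.1406, 0.2500, 0.2344], E[r] = -0.9375, γ^t·E[r] = -0.750000, running G = -0.875000
t=2: π = [0.1855, 0.2148, 0.1504, 0.2383, 0.2109], E[r] = -0.8242, γ^t·E[r] = -0.527500, running G = -1.402500
t=3: π = [0.1812, 0.2075, 0.1519, 0.2424, 0.2170], E[r] = -0.8518, γ^t·E[r] = -0.436125, running G = -1.838625
t=4: π = [0.1824, 0.2096, 0.1509, 0.2419, 0.2152], E[r] = -0.8454, γ^t·E[r] = -0.346263, running G = -2.184888
t=5: π = [0.1821, 0.2090, 0.1512, 0.2420, 0.2157], E[r] = -0.8468, γ^t·E[r] = -0.277473, running G = -2.462360

G = -2.4624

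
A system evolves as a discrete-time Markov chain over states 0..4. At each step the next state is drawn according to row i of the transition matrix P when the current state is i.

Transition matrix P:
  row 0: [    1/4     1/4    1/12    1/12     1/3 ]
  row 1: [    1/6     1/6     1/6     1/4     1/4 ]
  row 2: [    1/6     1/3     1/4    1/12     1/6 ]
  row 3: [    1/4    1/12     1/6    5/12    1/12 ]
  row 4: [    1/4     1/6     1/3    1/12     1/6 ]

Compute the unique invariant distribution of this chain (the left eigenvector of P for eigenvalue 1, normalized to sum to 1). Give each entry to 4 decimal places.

π = [0.2164, 0.2033, 0.1994, 0.1758, 0.2050]

Balance equations π_j = Σ_i π_i·P[i][j]:
  π_0 = 1/4·π_0 + 1/6·π_1 + 1/6·π_2 + 1/4·π_3 + 1/4·π_4
  π_1 = 1/4·π_0 + 1/6·π_1 + 1/3·π_2 + 1/12·π_3 + 1/6·π_4
  π_2 = 1/12·π_0 + 1/6·π_1 + 1/4·π_2 + 1/6·π_3 + 1/3·π_4
  π_3 = 1/12·π_0 + 1/4·π_1 + 1/12·π_2 + 5/12·π_3 + 1/12·π_4
  normalize: π_0 + π_1 + π_2 + π_3 + π_4 = 1
Solving the linear system gives exactly π = [1119/5170, 1051/5170, 1031/5170, 909/5170, 106/517].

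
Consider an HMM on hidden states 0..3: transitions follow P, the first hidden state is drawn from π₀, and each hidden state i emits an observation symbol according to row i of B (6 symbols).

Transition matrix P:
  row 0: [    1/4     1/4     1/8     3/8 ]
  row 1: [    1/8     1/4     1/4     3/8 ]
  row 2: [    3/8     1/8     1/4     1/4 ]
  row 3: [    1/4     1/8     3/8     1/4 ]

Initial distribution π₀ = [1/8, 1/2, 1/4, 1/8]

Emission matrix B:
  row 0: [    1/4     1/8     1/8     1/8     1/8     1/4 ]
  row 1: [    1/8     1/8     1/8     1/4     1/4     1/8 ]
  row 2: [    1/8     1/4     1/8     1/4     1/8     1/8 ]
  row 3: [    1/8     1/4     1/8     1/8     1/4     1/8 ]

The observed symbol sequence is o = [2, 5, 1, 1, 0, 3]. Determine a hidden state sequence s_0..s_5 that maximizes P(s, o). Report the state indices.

path = [2, 0, 3, 2, 0, 1]

t=0: δ = [1.562e-02, 6.250e-02, 3.125e-02, 1.562e-02]  (obs o_0=2)
t=1: δ = [2.930e-03, 1.953e-03, 1.953e-03, 2.930e-03]  ψ = [2, 1, 1, 1]  (obs o_1=5)
t=2: δ = [9.155e-05, 9.155e-05, 2.747e-04, 2.747e-04]  ψ = [0, 0, 3, 0]  (obs o_2=1)
t=3: δ = [1.287e-05, 4.292e-06, 2.575e-05, 1.717e-05]  ψ = [2, 2, 3, 2]  (obs o_3=1)
t=4: δ = [2.414e-06, 4.023e-07, 8.047e-07, 8.047e-07]  ψ = [2, 0, 2, 2]  (obs o_4=0)
t=5: δ = [7.544e-08, 1.509e-07, 7.544e-08, 1.132e-07]  ψ = [0, 0, 0, 0]  (obs o_5=3)
backtrack: best end state = 1; path = [2, 0, 3, 2, 0, 1]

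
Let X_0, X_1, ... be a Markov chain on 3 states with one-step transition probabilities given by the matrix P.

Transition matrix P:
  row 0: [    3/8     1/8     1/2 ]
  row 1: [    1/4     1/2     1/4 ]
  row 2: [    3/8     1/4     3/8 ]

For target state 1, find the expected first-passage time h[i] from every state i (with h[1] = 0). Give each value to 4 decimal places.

h = [5.5385, 0.0000, 4.9231]

First-step conditioning: h[1] = 0; for i ≠ 1, h[i] = 1 + Σ_k P[i][k]·h[k].
  h[0] = 1 + 3/8·h[0] + 1/2·h[2]
  h[2] = 1 + 3/8·h[0] + 3/8·h[2]
Solving the 2×2 linear system over states ≠ 1 gives exactly h = [72/13, 0, 64/13] (h[1] = 0 is the target).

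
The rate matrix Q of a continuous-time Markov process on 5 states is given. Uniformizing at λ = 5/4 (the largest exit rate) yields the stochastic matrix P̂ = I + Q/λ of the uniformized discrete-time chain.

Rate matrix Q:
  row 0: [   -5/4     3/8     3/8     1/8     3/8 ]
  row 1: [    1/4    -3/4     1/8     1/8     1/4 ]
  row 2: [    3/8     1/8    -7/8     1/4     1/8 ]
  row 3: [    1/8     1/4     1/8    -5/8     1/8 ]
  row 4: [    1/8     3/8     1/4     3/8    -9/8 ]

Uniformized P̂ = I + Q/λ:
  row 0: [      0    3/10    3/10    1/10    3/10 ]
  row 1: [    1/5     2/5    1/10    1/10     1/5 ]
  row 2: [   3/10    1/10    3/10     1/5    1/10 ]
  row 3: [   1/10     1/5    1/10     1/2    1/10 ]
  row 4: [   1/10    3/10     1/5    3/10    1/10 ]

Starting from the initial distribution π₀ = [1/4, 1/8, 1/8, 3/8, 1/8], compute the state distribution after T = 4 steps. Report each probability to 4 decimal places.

t=0: π = [0.2500, 0.1250, 0.1250, 0.3750, 0.1250]
t=1: π = [0.1125, 0.2500, 0.1875, 0.2875, 0.1625]
t=2: π = [0.1513, 0.2588, 0.1763, 0.2663, 0.1475]
t=3: π = [0.1460, 0.2640, 0.1803, 0.2536, 0.1561]
t=4: π = [0.1479, 0.2650, 0.1809, 0.2507, 0.1556]

π = [0.1479, 0.2650, 0.1809, 0.2507, 0.1556]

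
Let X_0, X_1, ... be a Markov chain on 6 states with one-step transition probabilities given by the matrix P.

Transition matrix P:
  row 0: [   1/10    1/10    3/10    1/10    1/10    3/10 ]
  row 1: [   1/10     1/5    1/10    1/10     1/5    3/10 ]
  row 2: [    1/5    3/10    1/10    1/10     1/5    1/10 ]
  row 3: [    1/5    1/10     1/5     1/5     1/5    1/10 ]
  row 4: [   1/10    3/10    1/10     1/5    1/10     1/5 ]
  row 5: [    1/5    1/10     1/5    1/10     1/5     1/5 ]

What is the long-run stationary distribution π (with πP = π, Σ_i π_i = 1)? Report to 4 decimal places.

Balance equations π_j = Σ_i π_i·P[i][j]:
  π_0 = 1/10·π_0 + 1/10·π_1 + 1/5·π_2 + 1/5·π_3 + 1/10·π_4 + 1/5·π_5
  π_1 = 1/10·π_0 + 1/5·π_1 + 3/10·π_2 + 1/10·π_3 + 3/10·π_4 + 1/10·π_5
  π_2 = 3/10·π_0 + 1/10·π_1 + 1/10·π_2 + 1/5·π_3 + 1/10·π_4 + 1/5·π_5
  π_3 = 1/10·π_0 + 1/10·π_1 + 1/10·π_2 + 1/5·π_3 + 1/5·π_4 + 1/10·π_5
  π_4 = 1/10·π_0 + 1/5·π_1 + 1/5·π_2 + 1/5·π_3 + 1/10·π_4 + 1/5·π_5
  normalize: π_0 + π_1 + π_2 + π_3 + π_4 + π_5 = 1
Solving the linear system gives exactly π = [165/1102, 1120/6061, 90/551, 14161/109098, 2039/12122, 22271/109098].

π = [0.1497, 0.1848, 0.1633, 0.1298, 0.1682, 0.2041]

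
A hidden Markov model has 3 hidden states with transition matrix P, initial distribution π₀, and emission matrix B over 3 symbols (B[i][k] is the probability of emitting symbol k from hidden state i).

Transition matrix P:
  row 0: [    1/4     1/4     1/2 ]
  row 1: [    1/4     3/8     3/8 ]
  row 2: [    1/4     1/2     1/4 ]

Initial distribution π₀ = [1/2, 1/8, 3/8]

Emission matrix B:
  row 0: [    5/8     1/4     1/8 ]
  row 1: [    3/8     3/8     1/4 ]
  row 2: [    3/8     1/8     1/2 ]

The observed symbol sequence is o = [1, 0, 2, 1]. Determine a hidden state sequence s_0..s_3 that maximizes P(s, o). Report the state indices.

path = [0, 0, 2, 1]

t=0: δ = [1.250e-01, 4.688e-02, 4.688e-02]  (obs o_0=1)
t=1: δ = [1.953e-02, 1.172e-02, 2.344e-02]  ψ = [0, 0, 0]  (obs o_1=0)
t=2: δ = [7.324e-04, 2.930e-03, 4.883e-03]  ψ = [2, 2, 0]  (obs o_2=2)
t=3: δ = [3.052e-04, 9.155e-04, 1.526e-04]  ψ = [2, 2, 2]  (obs o_3=1)
backtrack: best end state = 1; path = [0, 0, 2, 1]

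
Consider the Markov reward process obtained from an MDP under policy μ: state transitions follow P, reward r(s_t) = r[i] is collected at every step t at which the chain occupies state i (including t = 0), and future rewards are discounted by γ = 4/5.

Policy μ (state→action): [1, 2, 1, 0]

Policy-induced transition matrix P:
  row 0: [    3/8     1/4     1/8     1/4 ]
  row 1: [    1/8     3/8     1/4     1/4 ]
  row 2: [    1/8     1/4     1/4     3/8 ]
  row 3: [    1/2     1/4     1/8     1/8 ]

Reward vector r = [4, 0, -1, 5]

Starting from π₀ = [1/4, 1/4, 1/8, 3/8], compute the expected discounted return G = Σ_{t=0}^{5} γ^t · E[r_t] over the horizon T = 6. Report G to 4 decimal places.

t=0: π = [0.2500, 0.2500, 0.1250, 0.3750], E[r] = 2.7500, γ^t·E[r] = 2.750000, running G = 2.750000
t=1: π = [0.3281, 0.2813, 0.1719, 0.2188], E[r] = 2.2344, γ^t·E[r] = 1.787500, running G = 4.537500
t=2: π = [0.2891, 0.2852, 0.1816, 0.2441], E[r] = 2.1953, γ^t·E[r] = 1.405000, running G = 5.942500
t=3: π = [0.2888, 0.2856, 0.1833, 0.2422], E[r] = 2.1829, γ^t·E[r] = 1.117625, running G = 7.060125
t=4: π = [0.2880, 0.2857, 0.1836, 0.2426], E[r] = 2.1817, γ^t·E[r] = 0.893625, running G = 7.953750
t=5: π = [0.2880, 0.2857, 0.1837, 0.2426], E[r] = 2.1814, γ^t·E[r] = 0.714814, running G = 8.668564

G = 8.6686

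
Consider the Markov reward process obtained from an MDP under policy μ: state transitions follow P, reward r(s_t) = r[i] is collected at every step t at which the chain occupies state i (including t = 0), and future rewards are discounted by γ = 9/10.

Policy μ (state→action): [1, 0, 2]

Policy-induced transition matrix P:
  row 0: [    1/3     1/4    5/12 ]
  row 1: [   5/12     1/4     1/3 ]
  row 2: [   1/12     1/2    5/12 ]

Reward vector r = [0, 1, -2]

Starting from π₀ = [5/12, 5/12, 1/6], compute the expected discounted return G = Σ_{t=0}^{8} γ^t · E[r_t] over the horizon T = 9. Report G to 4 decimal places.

t=0: π = [0.4167, 0.4167, 0.1667], E[r] = 0.0833, γ^t·E[r] = 0.083333, running G = 0.083333
t=1: π = [0.3264, 0.2917, 0.3819], E[r] = -0.4722, γ^t·E[r] = -0.425000, running G = -0.341667
t=2: π = [0.2622, 0.3455, 0.3924], E[r] = -0.4392, γ^t·E[r] = -0.355781, running G = -0.697448
t=3: π = [0.2640, 0.3481, 0.3879], E[r] = -0.4277, γ^t·E[r] = -0.311766, running G = -1.009214
t=4: π = [0.2654, 0.3470, 0.3877], E[r] = -0.4283, γ^t·E[r] = -0.281040, running G = -1.290253
t=5: π = [0.2653, 0.3469, 0.3878], E[r] = -0.4286, γ^t·E[r] = -0.253078, running G = -1.543332
t=6: π = [0.2653, 0.3469, 0.3878], E[r] = -0.4286, γ^t·E[r] = -0.227763, running G = -1.771095
t=7: π = [0.2653, 0.3469, 0.3878], E[r] = -0.4286, γ^t·E[r] = -0.204984, running G = -1.976079
t=8: π = [0.2653, 0.3469, 0.3878], E[r] = -0.4286, γ^t·E[r] = -0.184486, running G = -2.160565

G = -2.1606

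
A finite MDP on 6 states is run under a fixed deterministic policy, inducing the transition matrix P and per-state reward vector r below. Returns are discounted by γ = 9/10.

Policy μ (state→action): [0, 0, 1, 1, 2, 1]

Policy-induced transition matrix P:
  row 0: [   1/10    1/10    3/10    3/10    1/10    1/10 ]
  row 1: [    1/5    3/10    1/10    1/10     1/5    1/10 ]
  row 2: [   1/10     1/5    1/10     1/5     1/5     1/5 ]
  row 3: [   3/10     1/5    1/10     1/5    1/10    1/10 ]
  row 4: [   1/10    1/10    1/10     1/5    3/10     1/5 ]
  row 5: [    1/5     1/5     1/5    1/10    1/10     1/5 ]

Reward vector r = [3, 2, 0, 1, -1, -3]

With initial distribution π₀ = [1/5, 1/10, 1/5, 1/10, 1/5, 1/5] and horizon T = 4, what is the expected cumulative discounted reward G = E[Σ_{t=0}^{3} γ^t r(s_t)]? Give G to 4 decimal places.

t=0: π = [0.2000, 0.1000, 0.2000, 0.1000, 0.2000, 0.2000], E[r] = 0.1000, γ^t·E[r] = 0.100000, running G = 0.100000
t=1: π = [0.1500, 0.1700, 0.1600, 0.1900, 0.1700, 0.1600], E[r] = 0.3300, γ^t·E[r] = 0.297000, running G = 0.397000
t=2: π = [0.1710, 0.1850, 0.1460, 0.1820, 0.1670, 0.1490], E[r] = 0.4510, γ^t·E[r] = 0.365310, running G = 0.762310
t=3: π = [0.1698, 0.1847, 0.1491, 0.1837, 0.1665, 0.1462], E[r] = 0.4574, γ^t·E[r] = 0.333445, running G = 1.095755

G = 1.0958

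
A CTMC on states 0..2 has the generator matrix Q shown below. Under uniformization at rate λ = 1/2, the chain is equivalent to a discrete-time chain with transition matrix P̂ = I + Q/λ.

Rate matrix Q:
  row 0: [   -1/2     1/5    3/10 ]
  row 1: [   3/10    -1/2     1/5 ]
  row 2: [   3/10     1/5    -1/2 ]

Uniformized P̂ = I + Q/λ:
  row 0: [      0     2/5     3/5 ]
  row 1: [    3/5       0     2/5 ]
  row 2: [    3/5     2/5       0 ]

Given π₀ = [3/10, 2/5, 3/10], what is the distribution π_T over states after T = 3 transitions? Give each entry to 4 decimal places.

t=0: π = [0.3000, 0.4000, 0.3000]
t=1: π = [0.4200, 0.2400, 0.3400]
t=2: π = [0.3480, 0.3040, 0.3480]
t=3: π = [0.3912, 0.2784, 0.3304]

π = [0.3912, 0.2784, 0.3304]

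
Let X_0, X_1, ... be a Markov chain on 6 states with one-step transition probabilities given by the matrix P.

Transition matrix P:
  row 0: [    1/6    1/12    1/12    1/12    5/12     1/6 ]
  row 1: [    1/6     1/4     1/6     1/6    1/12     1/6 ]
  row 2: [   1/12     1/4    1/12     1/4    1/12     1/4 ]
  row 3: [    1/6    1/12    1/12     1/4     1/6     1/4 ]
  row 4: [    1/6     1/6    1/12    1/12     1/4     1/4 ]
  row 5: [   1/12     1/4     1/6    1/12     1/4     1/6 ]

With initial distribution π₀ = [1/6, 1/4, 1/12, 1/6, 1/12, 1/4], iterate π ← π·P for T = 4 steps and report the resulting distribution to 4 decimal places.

π = [0.1399, 0.1854, 0.1159, 0.1418, 0.2113, 0.2058]

t=0: π = [0.1667, 0.2500, 0.0833, 0.1667, 0.0833, 0.2500]
t=1: π = [0.1389, 0.1875, 0.1250, 0.1458, 0.2083, 0.1944]
t=2: π = [0.1400, 0.1852, 0.1152, 0.1441, 0.2089, 0.2066]
t=3: π = [0.1399, 0.1852, 0.1160, 0.1420, 0.2113, 0.2057]
t=4: π = [0.1399, 0.1854, 0.1159, 0.1418, 0.2113, 0.2058]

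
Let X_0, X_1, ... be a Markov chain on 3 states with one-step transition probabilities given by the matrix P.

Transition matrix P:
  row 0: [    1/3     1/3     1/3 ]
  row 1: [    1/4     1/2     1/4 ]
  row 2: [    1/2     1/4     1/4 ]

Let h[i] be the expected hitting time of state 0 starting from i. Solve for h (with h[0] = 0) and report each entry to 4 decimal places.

h = [0.0000, 3.2000, 2.4000]

First-step conditioning: h[0] = 0; for i ≠ 0, h[i] = 1 + Σ_k P[i][k]·h[k].
  h[1] = 1 + 1/2·h[1] + 1/4·h[2]
  h[2] = 1 + 1/4·h[1] + 1/4·h[2]
Solving the 2×2 linear system over states ≠ 0 gives exactly h = [0, 16/5, 12/5] (h[0] = 0 is the target).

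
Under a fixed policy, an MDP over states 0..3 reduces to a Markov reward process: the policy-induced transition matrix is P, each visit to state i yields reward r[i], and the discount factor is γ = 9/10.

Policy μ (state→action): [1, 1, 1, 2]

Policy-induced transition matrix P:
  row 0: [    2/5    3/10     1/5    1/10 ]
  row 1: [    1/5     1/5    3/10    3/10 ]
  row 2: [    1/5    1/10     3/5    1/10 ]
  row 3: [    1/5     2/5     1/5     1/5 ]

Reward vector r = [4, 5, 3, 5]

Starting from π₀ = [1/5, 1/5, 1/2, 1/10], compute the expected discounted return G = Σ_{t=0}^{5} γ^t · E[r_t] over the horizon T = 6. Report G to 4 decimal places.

G = 18.4603

t=0: π = [0.2000, 0.2000, 0.5000, 0.1000], E[r] = 3.8000, γ^t·E[r] = 3.800000, running G = 3.800000
t=1: π = [0.2400, 0.1900, 0.4200, 0.1500], E[r] = 3.9200, γ^t·E[r] = 3.528000, running G = 7.328000
t=2: π = [0.2480, 0.2120, 0.3870, 0.1530], E[r] = 3.9780, γ^t·E[r] = 3.222180, running G = 10.550180
t=3: π = [0.2496, 0.2167, 0.3760, 0.1577], E[r] = 3.9984, γ^t·E[r] = 2.914834, running G = 13.465014
t=4: π = [0.2499, 0.2189, 0.3721, 0.1591], E[r] = 4.0059, γ^t·E[r] = 2.628297, running G = 16.093311
t=5: π = [0.2500, 0.2196, 0.3707, 0.1597], E[r] = 4.0086, γ^t·E[r] = 2.367026, running G = 18.460337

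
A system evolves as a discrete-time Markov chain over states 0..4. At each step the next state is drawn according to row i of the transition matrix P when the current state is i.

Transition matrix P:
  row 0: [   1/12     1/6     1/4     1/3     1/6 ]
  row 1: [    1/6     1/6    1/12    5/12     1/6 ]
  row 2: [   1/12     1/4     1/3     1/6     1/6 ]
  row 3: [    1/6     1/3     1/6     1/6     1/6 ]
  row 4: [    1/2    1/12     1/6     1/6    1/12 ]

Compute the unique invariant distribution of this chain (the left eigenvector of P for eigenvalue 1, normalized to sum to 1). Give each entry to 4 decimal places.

π = [0.1860, 0.2121, 0.1974, 0.2507, 0.1538]

Balance equations π_j = Σ_i π_i·P[i][j]:
  π_0 = 1/12·π_0 + 1/6·π_1 + 1/12·π_2 + 1/6·π_3 + 1/2·π_4
  π_1 = 1/6·π_0 + 1/6·π_1 + 1/4·π_2 + 1/3·π_3 + 1/12·π_4
  π_2 = 1/4·π_0 + 1/12·π_1 + 1/3·π_2 + 1/6·π_3 + 1/6·π_4
  π_3 = 1/3·π_0 + 5/12·π_1 + 1/6·π_2 + 1/6·π_3 + 1/6·π_4
  normalize: π_0 + π_1 + π_2 + π_3 + π_4 = 1
Solving the linear system gives exactly π = [4408/23699, 5026/23699, 4678/23699, 457/1823, 2/13].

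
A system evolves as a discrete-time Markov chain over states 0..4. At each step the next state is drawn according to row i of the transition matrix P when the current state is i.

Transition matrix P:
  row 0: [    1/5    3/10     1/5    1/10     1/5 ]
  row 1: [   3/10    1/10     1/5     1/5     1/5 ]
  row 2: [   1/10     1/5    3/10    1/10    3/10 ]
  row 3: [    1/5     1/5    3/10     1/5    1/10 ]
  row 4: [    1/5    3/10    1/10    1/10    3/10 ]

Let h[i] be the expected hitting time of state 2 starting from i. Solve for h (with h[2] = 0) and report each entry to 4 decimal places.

h = [5.1795, 5.1267, 0.0000, 4.5459, 5.7550]

First-step conditioning: h[2] = 0; for i ≠ 2, h[i] = 1 + Σ_k P[i][k]·h[k].
  h[0] = 1 + 1/5·h[0] + 3/10·h[1] + 1/10·h[3] + 1/5·h[4]
  h[1] = 1 + 3/10·h[0] + 1/10·h[1] + 1/5·h[3] + 1/5·h[4]
  h[3] = 1 + 1/5·h[0] + 1/5·h[1] + 1/5·h[3] + 1/10·h[4]
  h[4] = 1 + 1/5·h[0] + 3/10·h[1] + 1/10·h[3] + 3/10·h[4]
Solving the 4×4 linear system over states ≠ 2 gives exactly h = [4905/947, 4855/947, 0, 4305/947, 5450/947] (h[2] = 0 is the target).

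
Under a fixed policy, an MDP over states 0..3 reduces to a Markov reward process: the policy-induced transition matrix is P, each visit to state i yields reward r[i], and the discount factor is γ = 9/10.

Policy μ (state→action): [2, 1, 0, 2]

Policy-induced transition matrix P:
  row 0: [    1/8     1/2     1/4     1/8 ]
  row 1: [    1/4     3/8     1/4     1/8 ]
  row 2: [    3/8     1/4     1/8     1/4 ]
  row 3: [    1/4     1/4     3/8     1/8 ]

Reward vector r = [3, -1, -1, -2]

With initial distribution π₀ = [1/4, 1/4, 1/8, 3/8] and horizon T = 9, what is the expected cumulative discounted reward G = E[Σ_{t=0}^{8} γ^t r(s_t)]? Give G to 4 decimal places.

t=0: π = [0.2500, 0.2500, 0.1250, 0.3750], E[r] = -0.3750, γ^t·E[r] = -0.375000, running G = -0.375000
t=1: π = [0.2344, 0.3438, 0.2813, 0.1406], E[r] = -0.2031, γ^t·E[r] = -0.182813, running G = -0.557813
t=2: π = [0.2559, 0.3516, 0.2324, 0.1602], E[r] = -0.1367, γ^t·E[r] = -0.110742, running G = -0.668555
t=3: π = [0.2471, 0.3579, 0.2410, 0.1541], E[r] = -0.1658, γ^t·E[r] = -0.120847, running G = -0.789402
t=4: π = [0.2492, 0.3565, 0.2391, 0.1551], E[r] = -0.1582, γ^t·E[r] = -0.103777, running G = -0.893179
t=5: π = [0.2487, 0.3569, 0.2395, 0.1549], E[r] = -0.1599, γ^t·E[r] = -0.094445, running G = -0.987624
t=6: π = [0.2488, 0.3568, 0.2394, 0.1549], E[r] = -0.1596, γ^t·E[r] = -0.084795, running G = -1.072419
t=7: π = [0.2488, 0.3568, 0.2394, 0.1549], E[r] = -0.1596, γ^t·E[r] = -0.076355, running G = -1.148773
t=8: π = [0.2488, 0.3568, 0.2394, 0.1549], E[r] = -0.1596, γ^t·E[r] = -0.068712, running G = -1.217485

G = -1.2175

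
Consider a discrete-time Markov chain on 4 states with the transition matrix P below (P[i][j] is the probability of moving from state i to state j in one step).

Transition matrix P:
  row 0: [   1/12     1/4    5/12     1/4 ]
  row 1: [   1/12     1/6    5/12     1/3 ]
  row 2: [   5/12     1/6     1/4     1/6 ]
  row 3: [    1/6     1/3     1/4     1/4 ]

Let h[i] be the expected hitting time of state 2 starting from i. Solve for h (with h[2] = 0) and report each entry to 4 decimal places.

First-step conditioning: h[2] = 0; for i ≠ 2, h[i] = 1 + Σ_k P[i][k]·h[k].
  h[0] = 1 + 1/12·h[0] + 1/4·h[1] + 1/4·h[3]
  h[1] = 1 + 1/12·h[0] + 1/6·h[1] + 1/3·h[3]
  h[3] = 1 + 1/6·h[0] + 1/3·h[1] + 1/4·h[3]
Solving the 3×3 linear system over states ≠ 2 gives exactly h = [1860/691, 1884/691, 0, 2172/691] (h[2] = 0 is the target).

h = [2.6918, 2.7265, 0.0000, 3.1433]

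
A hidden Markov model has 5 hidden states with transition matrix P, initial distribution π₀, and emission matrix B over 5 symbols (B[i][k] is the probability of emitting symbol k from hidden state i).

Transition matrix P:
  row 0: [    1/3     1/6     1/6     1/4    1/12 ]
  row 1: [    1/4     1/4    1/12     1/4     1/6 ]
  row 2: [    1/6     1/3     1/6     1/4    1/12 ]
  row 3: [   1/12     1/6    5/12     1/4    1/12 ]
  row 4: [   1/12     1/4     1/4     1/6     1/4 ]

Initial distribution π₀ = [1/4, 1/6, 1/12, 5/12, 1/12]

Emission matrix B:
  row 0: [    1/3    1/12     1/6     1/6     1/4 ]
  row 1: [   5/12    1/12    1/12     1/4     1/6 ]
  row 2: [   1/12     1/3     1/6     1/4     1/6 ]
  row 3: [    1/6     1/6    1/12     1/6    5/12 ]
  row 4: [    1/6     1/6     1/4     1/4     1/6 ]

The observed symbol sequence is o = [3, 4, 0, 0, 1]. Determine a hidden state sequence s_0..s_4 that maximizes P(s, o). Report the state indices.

t=0: δ = [4.167e-02, 4.167e-02, 2.083e-02, 6.944e-02, 2.083e-02]  (obs o_0=3)
t=1: δ = [3.472e-03, 1.929e-03, 4.823e-03, 7.234e-03, 1.157e-03]  ψ = [0, 3, 3, 3, 1]  (obs o_1=4)
t=2: δ = [3.858e-04, 6.698e-04, 2.512e-04, 3.014e-04, 1.005e-04]  ψ = [0, 2, 3, 3, 3]  (obs o_2=0)
t=3: δ = [5.582e-05, 6.977e-05, 1.047e-05, 2.791e-05, 1.861e-05]  ψ = [1, 1, 3, 1, 1]  (obs o_3=0)
t=4: δ = [1.550e-06, 1.454e-06, 3.876e-06, 2.907e-06, 1.938e-06]  ψ = [0, 1, 3, 1, 1]  (obs o_4=1)
backtrack: best end state = 2; path = [3, 2, 1, 3, 2]

path = [3, 2, 1, 3, 2]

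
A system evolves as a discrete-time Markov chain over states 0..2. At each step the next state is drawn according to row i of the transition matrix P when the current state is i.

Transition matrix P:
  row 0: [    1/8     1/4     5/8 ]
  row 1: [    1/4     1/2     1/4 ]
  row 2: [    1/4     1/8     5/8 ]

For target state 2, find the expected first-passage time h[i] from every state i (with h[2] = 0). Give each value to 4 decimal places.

First-step conditioning: h[2] = 0; for i ≠ 2, h[i] = 1 + Σ_k P[i][k]·h[k].
  h[0] = 1 + 1/8·h[0] + 1/4·h[1]
  h[1] = 1 + 1/4·h[0] + 1/2·h[1]
Solving the 2×2 linear system over states ≠ 2 gives exactly h = [2, 3, 0] (h[2] = 0 is the target).

h = [2.0000, 3.0000, 0.0000]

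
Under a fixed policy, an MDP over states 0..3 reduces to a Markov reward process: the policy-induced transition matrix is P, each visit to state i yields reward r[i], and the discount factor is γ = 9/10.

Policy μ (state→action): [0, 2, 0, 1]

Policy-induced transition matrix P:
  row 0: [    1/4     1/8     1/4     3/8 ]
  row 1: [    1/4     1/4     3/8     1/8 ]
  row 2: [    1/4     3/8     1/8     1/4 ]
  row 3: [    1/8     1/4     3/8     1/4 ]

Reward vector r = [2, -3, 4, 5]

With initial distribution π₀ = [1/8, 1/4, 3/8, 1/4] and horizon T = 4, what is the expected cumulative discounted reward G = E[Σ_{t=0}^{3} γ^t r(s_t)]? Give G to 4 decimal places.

t=0: π = [0.1250, 0.2500, 0.3750, 0.2500], E[r] = 2.2500, γ^t·E[r] = 2.250000, running G = 2.250000
t=1: π = [0.2188, 0.2813, 0.2656, 0.2344], E[r] = 1.8281, γ^t·E[r] = 1.645313, running G = 3.895313
t=2: π = [0.2207, 0.2559, 0.2813, 0.2422], E[r] = 2.0098, γ^t·E[r] = 1.627910, running G = 5.523223
t=3: π = [0.2197, 0.2576, 0.2771, 0.2456], E[r] = 2.0032, γ^t·E[r] = 1.460314, running G = 6.983536

G = 6.9835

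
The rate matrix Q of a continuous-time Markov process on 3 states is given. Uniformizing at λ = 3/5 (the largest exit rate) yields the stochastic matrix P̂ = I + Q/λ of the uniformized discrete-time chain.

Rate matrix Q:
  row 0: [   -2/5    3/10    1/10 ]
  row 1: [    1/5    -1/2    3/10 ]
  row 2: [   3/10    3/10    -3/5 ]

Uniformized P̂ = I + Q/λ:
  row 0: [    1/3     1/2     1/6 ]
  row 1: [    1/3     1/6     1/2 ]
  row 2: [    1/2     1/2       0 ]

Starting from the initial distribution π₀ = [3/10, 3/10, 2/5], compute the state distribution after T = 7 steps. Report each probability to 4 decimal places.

t=0: π = [0.3000, 0.3000, 0.4000]
t=1: π = [0.4000, 0.4000, 0.2000]
t=2: π = [0.3667, 0.3667, 0.2667]
t=3: π = [0.3778, 0.3778, 0.2444]
t=4: π = [0.3741, 0.3741, 0.2519]
t=5: π = [0.3753, 0.3753, 0.2494]
t=6: π = [0.3749, 0.3749, 0.2502]
t=7: π = [0.3750, 0.3750, 0.2499]

π = [0.3750, 0.3750, 0.2499]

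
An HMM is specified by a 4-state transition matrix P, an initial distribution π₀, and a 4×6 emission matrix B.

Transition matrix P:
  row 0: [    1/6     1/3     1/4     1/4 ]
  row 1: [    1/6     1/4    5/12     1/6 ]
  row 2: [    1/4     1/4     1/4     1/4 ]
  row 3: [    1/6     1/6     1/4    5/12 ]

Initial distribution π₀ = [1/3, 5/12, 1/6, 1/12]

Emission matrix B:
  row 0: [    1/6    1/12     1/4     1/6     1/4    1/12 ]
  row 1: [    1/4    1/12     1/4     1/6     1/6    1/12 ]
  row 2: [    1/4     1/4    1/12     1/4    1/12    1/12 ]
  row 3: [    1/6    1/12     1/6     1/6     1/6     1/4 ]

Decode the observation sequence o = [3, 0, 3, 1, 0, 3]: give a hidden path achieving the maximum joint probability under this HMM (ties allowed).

t=0: δ = [5.556e-02, 6.944e-02, 4.167e-02, 1.389e-02]  (obs o_0=3)
t=1: δ = [1.929e-03, 4.630e-03, 7.234e-03, 2.315e-03]  ψ = [1, 0, 1, 0]  (obs o_1=0)
t=2: δ = [3.014e-04, 3.014e-04, 4.823e-04, 3.014e-04]  ψ = [2, 2, 1, 2]  (obs o_2=3)
t=3: δ = [1.005e-05, 1.005e-05, 3.140e-05, 1.047e-05]  ψ = [2, 2, 1, 3]  (obs o_3=1)
t=4: δ = [1.308e-06, 1.962e-06, 1.962e-06, 1.308e-06]  ψ = [2, 2, 2, 2]  (obs o_4=0)
t=5: δ = [8.176e-08, 8.176e-08, 2.044e-07, 9.085e-08]  ψ = [2, 1, 1, 3]  (obs o_5=3)
backtrack: best end state = 2; path = [1, 2, 1, 2, 1, 2]

path = [1, 2, 1, 2, 1, 2]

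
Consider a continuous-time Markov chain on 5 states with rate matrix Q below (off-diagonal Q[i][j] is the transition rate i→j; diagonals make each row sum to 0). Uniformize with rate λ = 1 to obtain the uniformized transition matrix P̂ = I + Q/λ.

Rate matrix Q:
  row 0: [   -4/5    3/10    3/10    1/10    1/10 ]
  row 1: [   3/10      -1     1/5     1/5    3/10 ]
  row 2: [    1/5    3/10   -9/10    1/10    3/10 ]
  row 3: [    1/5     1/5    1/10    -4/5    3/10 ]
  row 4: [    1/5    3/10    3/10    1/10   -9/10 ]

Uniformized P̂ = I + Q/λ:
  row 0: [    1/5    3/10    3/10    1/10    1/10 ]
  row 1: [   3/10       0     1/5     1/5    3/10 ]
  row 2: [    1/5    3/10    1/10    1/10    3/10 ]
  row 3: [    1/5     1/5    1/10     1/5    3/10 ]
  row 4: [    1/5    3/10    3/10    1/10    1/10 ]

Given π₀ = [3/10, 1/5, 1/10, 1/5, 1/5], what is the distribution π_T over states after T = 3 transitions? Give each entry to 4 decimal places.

t=0: π = [0.3000, 0.2000, 0.1000, 0.2000, 0.2000]
t=1: π = [0.2200, 0.2200, 0.2200, 0.1400, 0.2000]
t=2: π = [0.2220, 0.2200, 0.2060, 0.1360, 0.2160]
t=3: π = [0.2220, 0.2204, 0.2096, 0.1356, 0.2124]

π = [0.2220, 0.2204, 0.2096, 0.1356, 0.2124]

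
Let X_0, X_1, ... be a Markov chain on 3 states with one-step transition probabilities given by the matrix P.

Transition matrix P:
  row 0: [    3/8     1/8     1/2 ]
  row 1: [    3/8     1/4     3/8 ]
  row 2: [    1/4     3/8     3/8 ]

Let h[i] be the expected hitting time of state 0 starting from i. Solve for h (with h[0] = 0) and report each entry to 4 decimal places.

h = [0.0000, 3.0476, 3.4286]

First-step conditioning: h[0] = 0; for i ≠ 0, h[i] = 1 + Σ_k P[i][k]·h[k].
  h[1] = 1 + 1/4·h[1] + 3/8·h[2]
  h[2] = 1 + 3/8·h[1] + 3/8·h[2]
Solving the 2×2 linear system over states ≠ 0 gives exactly h = [0, 64/21, 24/7] (h[0] = 0 is the target).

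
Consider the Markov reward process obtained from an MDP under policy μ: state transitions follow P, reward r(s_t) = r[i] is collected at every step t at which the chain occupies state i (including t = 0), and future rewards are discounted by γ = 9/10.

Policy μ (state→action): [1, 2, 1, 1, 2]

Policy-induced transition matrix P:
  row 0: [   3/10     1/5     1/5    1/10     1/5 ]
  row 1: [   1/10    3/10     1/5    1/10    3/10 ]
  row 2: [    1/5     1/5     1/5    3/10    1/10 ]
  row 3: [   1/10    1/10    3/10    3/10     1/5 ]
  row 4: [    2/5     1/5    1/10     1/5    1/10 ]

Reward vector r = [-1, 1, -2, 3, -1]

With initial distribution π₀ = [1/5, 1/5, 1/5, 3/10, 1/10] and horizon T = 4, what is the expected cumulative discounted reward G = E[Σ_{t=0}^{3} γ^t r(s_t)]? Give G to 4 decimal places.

G = 0.4060

t=0: π = [0.2000, 0.2000, 0.2000, 0.3000, 0.1000], E[r] = 0.4000, γ^t·E[r] = 0.400000, running G = 0.400000
t=1: π = [0.1900, 0.1900, 0.2200, 0.2100, 0.1900], E[r] = 0.0000, γ^t·E[r] = 0.000000, running G = 0.400000
t=2: π = [0.2170, 0.1980, 0.2020, 0.2050, 0.1780], E[r] = 0.0140, γ^t·E[r] = 0.011340, running G = 0.411340
t=3: π = [0.2170, 0.1993, 0.2027, 0.1992, 0.1818], E[r] = -0.0073, γ^t·E[r] = -0.005322, running G = 0.406018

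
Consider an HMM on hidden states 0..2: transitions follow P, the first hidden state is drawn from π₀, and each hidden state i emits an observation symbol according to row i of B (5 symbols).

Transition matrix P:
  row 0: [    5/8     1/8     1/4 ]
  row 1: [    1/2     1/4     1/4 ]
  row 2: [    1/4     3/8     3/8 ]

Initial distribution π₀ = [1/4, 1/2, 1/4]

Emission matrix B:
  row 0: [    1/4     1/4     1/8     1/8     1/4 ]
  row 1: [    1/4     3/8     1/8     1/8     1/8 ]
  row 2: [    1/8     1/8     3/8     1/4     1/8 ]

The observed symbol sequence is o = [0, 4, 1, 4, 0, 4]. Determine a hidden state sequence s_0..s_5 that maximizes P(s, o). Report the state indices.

t=0: δ = [6.250e-02, 1.250e-01, 3.125e-02]  (obs o_0=0)
t=1: δ = [1.562e-02, 3.906e-03, 3.906e-03]  ψ = [1, 1, 1]  (obs o_1=4)
t=2: δ = [2.441e-03, 7.324e-04, 4.883e-04]  ψ = [0, 0, 0]  (obs o_2=1)
t=3: δ = [3.815e-04, 3.815e-05, 7.629e-05]  ψ = [0, 0, 0]  (obs o_3=4)
t=4: δ = [5.960e-05, 1.192e-05, 1.192e-05]  ψ = [0, 0, 0]  (obs o_4=0)
t=5: δ = [9.313e-06, 9.313e-07, 1.863e-06]  ψ = [0, 0, 0]  (obs o_5=4)
backtrack: best end state = 0; path = [1, 0, 0, 0, 0, 0]

path = [1, 0, 0, 0, 0, 0]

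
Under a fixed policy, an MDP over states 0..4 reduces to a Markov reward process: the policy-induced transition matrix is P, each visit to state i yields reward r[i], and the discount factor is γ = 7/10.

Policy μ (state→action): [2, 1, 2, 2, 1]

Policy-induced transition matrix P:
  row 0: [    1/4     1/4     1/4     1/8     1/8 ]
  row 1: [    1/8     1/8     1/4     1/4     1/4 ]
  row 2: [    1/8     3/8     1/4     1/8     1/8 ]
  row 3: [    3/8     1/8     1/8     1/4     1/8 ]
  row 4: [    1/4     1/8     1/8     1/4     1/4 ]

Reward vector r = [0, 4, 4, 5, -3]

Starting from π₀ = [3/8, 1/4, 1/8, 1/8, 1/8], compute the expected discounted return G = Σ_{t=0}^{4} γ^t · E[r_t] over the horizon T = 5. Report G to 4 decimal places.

t=0: π = [0.3750, 0.2500, 0.1250, 0.1250, 0.1250], E[r] = 1.7500, γ^t·E[r] = 1.750000, running G = 1.750000
t=1: π = [0.2188, 0.2031, 0.2188, 0.1875, 0.1719], E[r] = 2.1094, γ^t·E[r] = 1.476563, running G = 3.226563
t=2: π = [0.2207, 0.2070, 0.2051, 0.1953, 0.1719], E[r] = 2.1094, γ^t·E[r] = 1.033594, running G = 4.260156
t=3: π = [0.2229, 0.2039, 0.2041, 0.1968, 0.1724], E[r] = 2.0986, γ^t·E[r] = 0.719831, running G = 4.979987
t=4: π = [0.2236, 0.2039, 0.2039, 0.1966, 0.1720], E[r] = 2.0980, γ^t·E[r] = 0.503735, running G = 5.483722

G = 5.4837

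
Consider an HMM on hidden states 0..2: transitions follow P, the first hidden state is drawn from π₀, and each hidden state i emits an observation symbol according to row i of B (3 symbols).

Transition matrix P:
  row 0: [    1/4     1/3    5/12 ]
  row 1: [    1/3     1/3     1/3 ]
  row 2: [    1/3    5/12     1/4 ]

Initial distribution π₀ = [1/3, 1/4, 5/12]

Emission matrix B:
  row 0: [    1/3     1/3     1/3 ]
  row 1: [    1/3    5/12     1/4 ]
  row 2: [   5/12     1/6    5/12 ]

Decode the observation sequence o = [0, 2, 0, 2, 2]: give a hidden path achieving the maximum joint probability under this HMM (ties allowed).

path = [2, 0, 2, 0, 2]

t=0: δ = [1.111e-01, 8.333e-02, 1.736e-01]  (obs o_0=0)
t=1: δ = [1.929e-02, 1.808e-02, 1.929e-02]  ψ = [2, 2, 0]  (obs o_1=2)
t=2: δ = [2.143e-03, 2.679e-03, 3.349e-03]  ψ = [2, 2, 0]  (obs o_2=0)
t=3: δ = [3.721e-04, 3.489e-04, 3.721e-04]  ψ = [2, 2, 0]  (obs o_3=2)
t=4: δ = [4.135e-05, 3.876e-05, 6.460e-05]  ψ = [2, 2, 0]  (obs o_4=2)
backtrack: best end state = 2; path = [2, 0, 2, 0, 2]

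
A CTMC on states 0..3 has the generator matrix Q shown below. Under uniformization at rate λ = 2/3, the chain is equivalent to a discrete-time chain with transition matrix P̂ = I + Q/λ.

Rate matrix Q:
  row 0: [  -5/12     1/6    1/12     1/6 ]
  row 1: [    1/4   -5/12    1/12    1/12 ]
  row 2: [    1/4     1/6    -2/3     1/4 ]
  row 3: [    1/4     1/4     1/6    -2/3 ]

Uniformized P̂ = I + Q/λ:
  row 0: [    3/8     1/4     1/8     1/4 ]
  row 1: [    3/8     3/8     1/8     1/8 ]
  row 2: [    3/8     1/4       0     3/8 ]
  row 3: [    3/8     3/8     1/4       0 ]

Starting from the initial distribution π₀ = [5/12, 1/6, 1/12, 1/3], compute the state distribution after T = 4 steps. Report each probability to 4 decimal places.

π = [0.3750, 0.3115, 0.1307, 0.1828]

t=0: π = [0.4167, 0.1667, 0.0833, 0.3333]
t=1: π = [0.3750, 0.3125, 0.1563, 0.1563]
t=2: π = [0.3750, 0.3086, 0.1250, 0.1914]
t=3: π = [0.3750, 0.3125, 0.1333, 0.1792]
t=4: π = [0.3750, 0.3115, 0.1307, 0.1828]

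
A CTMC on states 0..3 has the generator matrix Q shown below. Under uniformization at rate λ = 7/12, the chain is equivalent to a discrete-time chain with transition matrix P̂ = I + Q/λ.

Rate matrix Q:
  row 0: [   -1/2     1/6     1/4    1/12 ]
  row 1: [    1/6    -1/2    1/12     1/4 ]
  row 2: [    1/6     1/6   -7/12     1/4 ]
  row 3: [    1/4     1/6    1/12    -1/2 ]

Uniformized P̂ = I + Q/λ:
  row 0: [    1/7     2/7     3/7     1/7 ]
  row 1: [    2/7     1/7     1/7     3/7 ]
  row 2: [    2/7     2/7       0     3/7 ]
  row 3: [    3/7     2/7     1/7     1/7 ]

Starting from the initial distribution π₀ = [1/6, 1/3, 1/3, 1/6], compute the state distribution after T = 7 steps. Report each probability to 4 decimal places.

t=0: π = [0.1667, 0.3333, 0.3333, 0.1667]
t=1: π = [0.2857, 0.2381, 0.1429, 0.3333]
t=2: π = [0.2925, 0.2517, 0.2041, 0.2517]
t=3: π = [0.2799, 0.2498, 0.1973, 0.2731]
t=4: π = [0.2847, 0.2500, 0.1946, 0.2706]
t=5: π = [0.2837, 0.2500, 0.1964, 0.2699]
t=6: π = [0.2837, 0.2500, 0.1959, 0.2704]
t=7: π = [0.2838, 0.2500, 0.1959, 0.2702]

π = [0.2838, 0.2500, 0.1959, 0.2702]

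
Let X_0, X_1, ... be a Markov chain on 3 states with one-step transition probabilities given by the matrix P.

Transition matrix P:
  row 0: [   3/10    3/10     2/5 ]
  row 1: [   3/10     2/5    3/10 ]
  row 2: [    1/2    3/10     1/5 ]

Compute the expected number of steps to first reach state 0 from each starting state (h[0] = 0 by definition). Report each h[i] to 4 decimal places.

h = [0.0000, 2.8205, 2.3077]

First-step conditioning: h[0] = 0; for i ≠ 0, h[i] = 1 + Σ_k P[i][k]·h[k].
  h[1] = 1 + 2/5·h[1] + 3/10·h[2]
  h[2] = 1 + 3/10·h[1] + 1/5·h[2]
Solving the 2×2 linear system over states ≠ 0 gives exactly h = [0, 110/39, 30/13] (h[0] = 0 is the target).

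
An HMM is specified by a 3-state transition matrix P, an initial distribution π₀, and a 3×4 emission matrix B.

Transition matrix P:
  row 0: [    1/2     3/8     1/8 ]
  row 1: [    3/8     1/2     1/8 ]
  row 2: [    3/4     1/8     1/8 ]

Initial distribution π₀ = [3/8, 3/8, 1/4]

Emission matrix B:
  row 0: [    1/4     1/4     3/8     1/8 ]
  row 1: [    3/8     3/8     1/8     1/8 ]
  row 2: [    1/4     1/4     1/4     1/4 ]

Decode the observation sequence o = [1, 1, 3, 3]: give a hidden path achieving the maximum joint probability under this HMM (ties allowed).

path = [1, 1, 1, 1]

t=0: δ = [9.375e-02, 1.406e-01, 6.250e-02]  (obs o_0=1)
t=1: δ = [1.318e-02, 2.637e-02, 4.395e-03]  ψ = [1, 1, 1]  (obs o_1=1)
t=2: δ = [1.236e-03, 1.648e-03, 8.240e-04]  ψ = [1, 1, 1]  (obs o_2=3)
t=3: δ = [7.725e-05, 1.030e-04, 5.150e-05]  ψ = [0, 1, 1]  (obs o_3=3)
backtrack: best end state = 1; path = [1, 1, 1, 1]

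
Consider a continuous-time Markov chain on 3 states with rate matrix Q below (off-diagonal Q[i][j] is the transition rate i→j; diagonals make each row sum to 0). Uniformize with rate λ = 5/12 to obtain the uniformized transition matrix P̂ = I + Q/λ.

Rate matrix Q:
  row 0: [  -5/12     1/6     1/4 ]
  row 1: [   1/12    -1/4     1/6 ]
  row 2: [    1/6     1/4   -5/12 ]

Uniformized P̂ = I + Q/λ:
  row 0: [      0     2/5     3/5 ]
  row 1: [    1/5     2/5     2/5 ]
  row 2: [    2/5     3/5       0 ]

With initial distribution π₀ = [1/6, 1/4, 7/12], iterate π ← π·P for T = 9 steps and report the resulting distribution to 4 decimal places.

t=0: π = [0.1667, 0.2500, 0.5833]
t=1: π = [0.2833, 0.5167, 0.2000]
t=2: π = [0.1833, 0.4400, 0.3767]
t=3: π = [0.2387, 0.4753, 0.2860]
t=4: π = [0.2095, 0.4572, 0.3333]
t=5: π = [0.2248, 0.4667, 0.3086]
t=6: π = [0.2168, 0.4617, 0.3215]
t=7: π = [0.2210, 0.4643, 0.3147]
t=8: π = [0.2188, 0.4629, 0.3183]
t=9: π = [0.2199, 0.4637, 0.3164]

π = [0.2199, 0.4637, 0.3164]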